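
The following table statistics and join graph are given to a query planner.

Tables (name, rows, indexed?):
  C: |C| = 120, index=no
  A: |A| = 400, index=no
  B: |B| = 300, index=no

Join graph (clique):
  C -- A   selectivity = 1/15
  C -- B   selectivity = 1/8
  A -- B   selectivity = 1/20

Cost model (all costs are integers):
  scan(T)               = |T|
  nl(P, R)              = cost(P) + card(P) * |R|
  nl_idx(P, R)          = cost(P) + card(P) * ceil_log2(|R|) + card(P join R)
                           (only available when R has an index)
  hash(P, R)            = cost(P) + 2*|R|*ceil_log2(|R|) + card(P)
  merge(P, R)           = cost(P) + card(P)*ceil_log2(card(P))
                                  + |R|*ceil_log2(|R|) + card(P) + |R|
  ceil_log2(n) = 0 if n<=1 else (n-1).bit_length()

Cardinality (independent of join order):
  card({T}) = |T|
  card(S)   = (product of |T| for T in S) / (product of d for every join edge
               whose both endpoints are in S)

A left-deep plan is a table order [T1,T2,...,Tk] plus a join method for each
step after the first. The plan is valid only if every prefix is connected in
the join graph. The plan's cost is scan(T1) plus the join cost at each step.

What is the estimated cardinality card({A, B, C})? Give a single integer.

Tables in S: A(400), B(300), C(120)
Edges inside S: C-A(d=15), C-B(d=8), A-B(d=20)
numerator = 400 * 300 * 120 = 14400000
denominator = 15 * 8 * 20 = 2400
card(S) = 14400000 / 2400 = 6000

6000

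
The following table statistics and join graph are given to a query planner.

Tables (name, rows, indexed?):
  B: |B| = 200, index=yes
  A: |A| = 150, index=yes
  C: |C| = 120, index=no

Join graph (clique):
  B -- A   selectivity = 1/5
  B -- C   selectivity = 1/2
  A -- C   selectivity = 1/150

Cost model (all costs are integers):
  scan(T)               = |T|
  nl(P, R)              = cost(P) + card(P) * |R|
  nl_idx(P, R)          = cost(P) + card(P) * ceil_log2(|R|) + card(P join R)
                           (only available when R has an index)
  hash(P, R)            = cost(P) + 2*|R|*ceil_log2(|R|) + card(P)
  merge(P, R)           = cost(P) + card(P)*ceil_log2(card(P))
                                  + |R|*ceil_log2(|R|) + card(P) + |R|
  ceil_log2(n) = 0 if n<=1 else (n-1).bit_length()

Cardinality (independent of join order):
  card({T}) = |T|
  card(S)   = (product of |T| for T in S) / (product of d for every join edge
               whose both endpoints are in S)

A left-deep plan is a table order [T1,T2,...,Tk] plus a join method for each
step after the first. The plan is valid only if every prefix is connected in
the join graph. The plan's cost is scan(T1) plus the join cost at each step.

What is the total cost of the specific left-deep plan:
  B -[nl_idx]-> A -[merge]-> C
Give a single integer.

92760

step 1: scan B: cost=200, card=200
step 2: join A via nl_idx
    card(P join A) = 200*150/(5) = 6000
    cost = 200 + 200*8 + 6000 = 7800
step 3: join C via merge
    card(P join C) = 6000*120/(2*150) = 2400
    cost = 7800 + 6000*13 + 120*7 + 6000 + 120 = 92760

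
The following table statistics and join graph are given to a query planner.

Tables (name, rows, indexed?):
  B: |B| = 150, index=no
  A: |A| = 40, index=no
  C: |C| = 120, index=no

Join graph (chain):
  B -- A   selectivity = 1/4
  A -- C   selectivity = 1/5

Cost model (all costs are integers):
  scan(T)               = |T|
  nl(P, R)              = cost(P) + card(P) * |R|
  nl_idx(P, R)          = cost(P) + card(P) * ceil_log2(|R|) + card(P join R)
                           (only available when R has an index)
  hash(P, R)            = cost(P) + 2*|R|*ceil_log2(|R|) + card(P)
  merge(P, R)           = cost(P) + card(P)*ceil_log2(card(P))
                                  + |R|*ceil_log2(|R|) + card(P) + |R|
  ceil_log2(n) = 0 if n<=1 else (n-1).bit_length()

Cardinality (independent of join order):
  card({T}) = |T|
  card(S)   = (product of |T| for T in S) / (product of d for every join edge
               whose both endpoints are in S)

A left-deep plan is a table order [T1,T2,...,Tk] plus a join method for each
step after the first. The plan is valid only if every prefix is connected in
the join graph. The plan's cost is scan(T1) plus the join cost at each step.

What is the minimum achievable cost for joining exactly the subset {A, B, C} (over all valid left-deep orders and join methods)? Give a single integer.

Selinger DP over subsets of {A,B,C}:
  {B}: scan cost=150, card=150
  {A}: scan cost=40, card=40
  {C}: scan cost=120, card=120
  {AB}: card=1500; try (A,hash)→780, (B,merge)→1670, (A,merge)→1780, (B,hash)→2480, (B,nl)→6040, (A,nl)→6150; best=780 via (A,hash)
  {AC}: card=960; try (A,hash)→720, (C,merge)→1280, (A,merge)→1360, (C,hash)→1760, (C,nl)→4840, (A,nl)→4920; best=720 via (A,hash)
  {ABC}: card=36000; try (C,hash)→3960, (B,hash)→4080, (B,merge)→12630, (C,merge)→19740, (B,nl)→144720, (C,nl)→180780; best=3960 via (C,hash)

3960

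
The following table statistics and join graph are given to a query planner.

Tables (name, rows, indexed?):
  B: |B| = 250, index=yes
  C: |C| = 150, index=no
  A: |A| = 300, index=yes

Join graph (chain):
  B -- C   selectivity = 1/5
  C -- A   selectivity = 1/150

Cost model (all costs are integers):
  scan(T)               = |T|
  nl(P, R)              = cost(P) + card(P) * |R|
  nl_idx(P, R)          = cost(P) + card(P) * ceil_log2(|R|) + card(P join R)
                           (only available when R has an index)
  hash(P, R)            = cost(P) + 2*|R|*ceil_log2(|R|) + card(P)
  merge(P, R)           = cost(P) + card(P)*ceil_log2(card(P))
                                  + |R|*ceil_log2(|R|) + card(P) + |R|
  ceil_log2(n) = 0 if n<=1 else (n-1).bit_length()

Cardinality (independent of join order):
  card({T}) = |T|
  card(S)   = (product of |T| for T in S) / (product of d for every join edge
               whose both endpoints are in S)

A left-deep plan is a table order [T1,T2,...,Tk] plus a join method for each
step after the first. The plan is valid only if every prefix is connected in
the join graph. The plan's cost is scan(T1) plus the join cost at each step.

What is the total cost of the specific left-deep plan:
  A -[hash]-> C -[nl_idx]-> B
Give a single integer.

step 1: scan A: cost=300, card=300
step 2: join C via hash
    card(P join C) = 300*150/(150) = 300
    cost = 300 + 2*150*8 + 300 = 3000
step 3: join B via nl_idx
    card(P join B) = 300*250/(5) = 15000
    cost = 3000 + 300*8 + 15000 = 20400

20400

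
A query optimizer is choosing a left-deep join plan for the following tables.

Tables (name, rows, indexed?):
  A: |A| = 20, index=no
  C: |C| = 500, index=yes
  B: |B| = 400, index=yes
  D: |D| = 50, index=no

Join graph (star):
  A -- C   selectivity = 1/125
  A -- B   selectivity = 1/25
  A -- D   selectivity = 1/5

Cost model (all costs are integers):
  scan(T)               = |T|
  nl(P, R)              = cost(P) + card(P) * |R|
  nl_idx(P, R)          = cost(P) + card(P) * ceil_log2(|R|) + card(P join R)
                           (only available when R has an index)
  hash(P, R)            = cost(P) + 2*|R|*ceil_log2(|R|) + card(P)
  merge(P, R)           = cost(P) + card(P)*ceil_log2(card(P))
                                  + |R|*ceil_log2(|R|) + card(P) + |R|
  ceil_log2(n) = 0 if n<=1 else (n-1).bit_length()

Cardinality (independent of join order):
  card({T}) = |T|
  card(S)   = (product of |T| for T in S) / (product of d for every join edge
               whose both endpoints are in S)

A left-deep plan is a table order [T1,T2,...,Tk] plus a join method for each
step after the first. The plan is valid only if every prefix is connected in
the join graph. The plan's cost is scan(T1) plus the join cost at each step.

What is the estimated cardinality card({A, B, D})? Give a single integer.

Tables in S: A(20), B(400), D(50)
Edges inside S: A-B(d=25), A-D(d=5)
numerator = 20 * 400 * 50 = 400000
denominator = 25 * 5 = 125
card(S) = 400000 / 125 = 3200

3200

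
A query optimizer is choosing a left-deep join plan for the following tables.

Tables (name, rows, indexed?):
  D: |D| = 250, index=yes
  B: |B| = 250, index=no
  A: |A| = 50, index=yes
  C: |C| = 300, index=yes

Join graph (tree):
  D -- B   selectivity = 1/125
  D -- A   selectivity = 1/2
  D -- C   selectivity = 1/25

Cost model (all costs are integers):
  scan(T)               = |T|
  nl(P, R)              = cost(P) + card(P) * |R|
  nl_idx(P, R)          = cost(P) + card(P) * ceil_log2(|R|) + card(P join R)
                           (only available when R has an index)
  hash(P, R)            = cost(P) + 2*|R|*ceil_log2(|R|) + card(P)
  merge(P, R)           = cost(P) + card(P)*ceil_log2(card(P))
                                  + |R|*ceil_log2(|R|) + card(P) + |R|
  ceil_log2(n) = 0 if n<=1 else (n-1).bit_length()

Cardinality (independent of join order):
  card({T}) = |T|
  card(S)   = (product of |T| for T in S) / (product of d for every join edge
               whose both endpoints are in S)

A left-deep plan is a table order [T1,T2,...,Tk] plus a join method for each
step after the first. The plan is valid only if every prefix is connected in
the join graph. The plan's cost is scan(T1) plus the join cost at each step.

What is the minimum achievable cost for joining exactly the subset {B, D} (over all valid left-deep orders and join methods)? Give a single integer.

Selinger DP over subsets of {B,D}:
  {D}: scan cost=250, card=250
  {B}: scan cost=250, card=250
  {BD}: card=500; try (D,nl_idx)→2750, (D,hash)→4500, (B,hash)→4500, (D,merge)→4750, (B,merge)→4750, (D,nl)→62750 …(+1); best=2750 via (D,nl_idx)

2750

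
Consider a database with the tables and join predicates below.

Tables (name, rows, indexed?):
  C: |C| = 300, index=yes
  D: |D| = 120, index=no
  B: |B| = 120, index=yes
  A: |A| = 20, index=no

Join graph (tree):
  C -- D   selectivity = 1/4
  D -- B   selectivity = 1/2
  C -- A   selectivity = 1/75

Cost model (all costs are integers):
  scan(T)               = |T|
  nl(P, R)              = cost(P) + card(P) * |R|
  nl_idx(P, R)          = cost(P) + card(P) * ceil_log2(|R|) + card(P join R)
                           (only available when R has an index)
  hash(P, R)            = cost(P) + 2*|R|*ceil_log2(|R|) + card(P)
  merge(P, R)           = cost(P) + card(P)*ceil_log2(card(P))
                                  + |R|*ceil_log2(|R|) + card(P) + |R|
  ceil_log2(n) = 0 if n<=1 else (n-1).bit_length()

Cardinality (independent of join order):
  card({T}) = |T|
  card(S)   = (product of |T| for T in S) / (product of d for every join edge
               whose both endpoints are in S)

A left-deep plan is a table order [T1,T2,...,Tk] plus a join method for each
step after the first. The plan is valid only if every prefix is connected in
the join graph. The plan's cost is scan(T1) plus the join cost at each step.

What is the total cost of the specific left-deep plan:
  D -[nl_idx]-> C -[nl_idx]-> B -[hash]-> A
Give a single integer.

step 1: scan D: cost=120, card=120
step 2: join C via nl_idx
    card(P join C) = 120*300/(4) = 9000
    cost = 120 + 120*9 + 9000 = 10200
step 3: join B via nl_idx
    card(P join B) = 9000*120/(2) = 540000
    cost = 10200 + 9000*7 + 540000 = 613200
step 4: join A via hash
    card(P join A) = 540000*20/(75) = 144000
    cost = 613200 + 2*20*5 + 540000 = 1153400

1153400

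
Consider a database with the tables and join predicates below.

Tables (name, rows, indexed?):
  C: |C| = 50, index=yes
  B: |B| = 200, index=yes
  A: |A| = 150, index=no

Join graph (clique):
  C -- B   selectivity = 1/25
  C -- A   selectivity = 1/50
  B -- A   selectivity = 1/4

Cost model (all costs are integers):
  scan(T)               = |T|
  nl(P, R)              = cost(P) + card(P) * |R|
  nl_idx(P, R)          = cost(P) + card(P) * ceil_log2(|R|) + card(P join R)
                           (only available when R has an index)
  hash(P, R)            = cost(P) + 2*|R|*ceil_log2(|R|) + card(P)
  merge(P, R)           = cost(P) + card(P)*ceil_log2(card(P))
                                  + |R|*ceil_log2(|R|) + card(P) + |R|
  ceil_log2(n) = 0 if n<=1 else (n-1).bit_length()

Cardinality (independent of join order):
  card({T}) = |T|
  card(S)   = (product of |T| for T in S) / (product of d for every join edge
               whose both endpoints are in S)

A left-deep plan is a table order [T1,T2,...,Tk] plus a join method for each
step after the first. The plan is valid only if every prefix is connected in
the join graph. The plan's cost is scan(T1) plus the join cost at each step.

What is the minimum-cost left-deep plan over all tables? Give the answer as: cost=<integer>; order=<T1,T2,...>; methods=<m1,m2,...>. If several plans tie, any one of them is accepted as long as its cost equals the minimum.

cost=2400; order=A,C,B; methods=hash,nl_idx

Selinger DP (subsets sized 1..n):
  {C}: scan cost=50, card=50
  {B}: scan cost=200, card=200
  {A}: scan cost=150, card=150
  {BC}: card=400; try (B,nl_idx)→850, (C,hash)→1000, (C,nl_idx)→1800, (B,merge)→2200, (C,merge)→2350, (B,hash)→3300 …(+2); best=850 via (B,nl_idx)
  {AC}: card=150; try (C,hash)→900, (C,nl_idx)→1200, (A,merge)→1750, (C,merge)→1850, (A,hash)→2500, (A,nl)→7550 …(+1); best=900 via (C,hash)
  {AB}: card=7500; try (A,hash)→2800, (B,merge)→3300, (A,merge)→3350, (B,hash)→3500, (B,nl_idx)→8850, (B,nl)→30150 …(+1); best=2800 via (A,hash)
  {ABC}: card=300; try (B,nl_idx)→2400, (A,hash)→3650, (B,merge)→4050, (B,hash)→4250, (A,merge)→6200, (C,hash)→10900 …(+5); best=2400 via (B,nl_idx)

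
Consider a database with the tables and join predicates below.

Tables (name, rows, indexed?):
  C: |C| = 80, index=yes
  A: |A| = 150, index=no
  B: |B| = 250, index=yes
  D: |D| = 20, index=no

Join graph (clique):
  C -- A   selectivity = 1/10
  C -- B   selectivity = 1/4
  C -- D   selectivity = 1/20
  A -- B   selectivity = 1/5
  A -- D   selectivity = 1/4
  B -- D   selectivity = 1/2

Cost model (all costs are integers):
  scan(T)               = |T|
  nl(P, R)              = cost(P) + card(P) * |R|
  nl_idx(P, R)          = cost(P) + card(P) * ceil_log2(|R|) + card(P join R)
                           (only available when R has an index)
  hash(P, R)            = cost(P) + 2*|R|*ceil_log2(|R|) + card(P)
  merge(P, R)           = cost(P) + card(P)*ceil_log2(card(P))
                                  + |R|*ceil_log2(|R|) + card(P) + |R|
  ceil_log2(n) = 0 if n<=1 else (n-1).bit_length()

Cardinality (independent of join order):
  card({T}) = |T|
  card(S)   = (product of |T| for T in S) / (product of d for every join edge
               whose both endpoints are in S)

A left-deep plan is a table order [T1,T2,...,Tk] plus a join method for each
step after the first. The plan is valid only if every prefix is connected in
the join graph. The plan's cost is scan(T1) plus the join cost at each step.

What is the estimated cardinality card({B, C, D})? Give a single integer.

2500

Tables in S: B(250), C(80), D(20)
Edges inside S: C-B(d=4), C-D(d=20), B-D(d=2)
numerator = 250 * 80 * 20 = 400000
denominator = 4 * 20 * 2 = 160
card(S) = 400000 / 160 = 2500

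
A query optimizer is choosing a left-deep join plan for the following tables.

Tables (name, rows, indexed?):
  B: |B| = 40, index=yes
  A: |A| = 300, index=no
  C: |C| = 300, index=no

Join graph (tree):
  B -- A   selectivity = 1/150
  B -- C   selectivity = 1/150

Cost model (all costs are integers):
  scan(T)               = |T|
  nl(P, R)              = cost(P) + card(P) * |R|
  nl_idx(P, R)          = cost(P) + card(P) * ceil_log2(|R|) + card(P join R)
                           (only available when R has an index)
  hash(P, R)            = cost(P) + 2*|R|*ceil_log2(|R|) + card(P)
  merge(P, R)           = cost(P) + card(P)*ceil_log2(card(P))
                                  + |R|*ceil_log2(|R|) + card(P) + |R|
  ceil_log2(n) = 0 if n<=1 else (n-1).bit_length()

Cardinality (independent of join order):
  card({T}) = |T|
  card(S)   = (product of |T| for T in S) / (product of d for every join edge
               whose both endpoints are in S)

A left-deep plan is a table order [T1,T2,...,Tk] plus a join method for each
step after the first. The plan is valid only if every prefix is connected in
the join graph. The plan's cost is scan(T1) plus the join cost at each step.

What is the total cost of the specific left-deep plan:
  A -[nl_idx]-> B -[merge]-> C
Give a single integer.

step 1: scan A: cost=300, card=300
step 2: join B via nl_idx
    card(P join B) = 300*40/(150) = 80
    cost = 300 + 300*6 + 80 = 2180
step 3: join C via merge
    card(P join C) = 80*300/(150) = 160
    cost = 2180 + 80*7 + 300*9 + 80 + 300 = 5820

5820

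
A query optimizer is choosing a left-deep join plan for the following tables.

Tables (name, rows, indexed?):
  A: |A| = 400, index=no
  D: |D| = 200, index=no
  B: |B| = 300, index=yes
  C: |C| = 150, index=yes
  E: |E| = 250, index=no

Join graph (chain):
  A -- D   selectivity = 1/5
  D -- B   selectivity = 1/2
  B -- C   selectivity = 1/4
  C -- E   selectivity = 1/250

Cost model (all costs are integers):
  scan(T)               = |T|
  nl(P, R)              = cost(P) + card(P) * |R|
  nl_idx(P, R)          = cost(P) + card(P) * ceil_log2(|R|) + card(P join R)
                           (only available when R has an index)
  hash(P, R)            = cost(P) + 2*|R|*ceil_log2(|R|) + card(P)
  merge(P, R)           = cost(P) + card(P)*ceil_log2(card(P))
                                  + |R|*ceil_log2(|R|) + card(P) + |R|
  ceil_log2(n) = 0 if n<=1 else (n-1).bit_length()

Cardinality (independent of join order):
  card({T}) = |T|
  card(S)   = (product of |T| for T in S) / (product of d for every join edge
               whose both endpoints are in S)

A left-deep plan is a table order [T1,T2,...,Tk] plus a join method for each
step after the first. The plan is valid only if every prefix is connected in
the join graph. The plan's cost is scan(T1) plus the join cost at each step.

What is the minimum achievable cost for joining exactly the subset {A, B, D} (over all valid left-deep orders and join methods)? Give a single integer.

Selinger DP over subsets of {A,B,D}:
  {A}: scan cost=400, card=400
  {D}: scan cost=200, card=200
  {B}: scan cost=300, card=300
  {AD}: card=16000; try (D,hash)→4000, (A,merge)→6000, (D,merge)→6200, (A,hash)→7600, (A,nl)→80200, (D,nl)→80400; best=4000 via (D,hash)
  {BD}: card=30000; try (D,hash)→3800, (B,merge)→5000, (D,merge)→5100, (B,hash)→5800, (B,nl_idx)→32000, (B,nl)→60200 …(+1); best=3800 via (D,hash)
  {ABD}: card=2400000; try (B,hash)→25400, (A,hash)→41000, (B,merge)→247000, (A,merge)→487800, (B,nl_idx)→2548000, (B,nl)→4804000 …(+1); best=25400 via (B,hash)

25400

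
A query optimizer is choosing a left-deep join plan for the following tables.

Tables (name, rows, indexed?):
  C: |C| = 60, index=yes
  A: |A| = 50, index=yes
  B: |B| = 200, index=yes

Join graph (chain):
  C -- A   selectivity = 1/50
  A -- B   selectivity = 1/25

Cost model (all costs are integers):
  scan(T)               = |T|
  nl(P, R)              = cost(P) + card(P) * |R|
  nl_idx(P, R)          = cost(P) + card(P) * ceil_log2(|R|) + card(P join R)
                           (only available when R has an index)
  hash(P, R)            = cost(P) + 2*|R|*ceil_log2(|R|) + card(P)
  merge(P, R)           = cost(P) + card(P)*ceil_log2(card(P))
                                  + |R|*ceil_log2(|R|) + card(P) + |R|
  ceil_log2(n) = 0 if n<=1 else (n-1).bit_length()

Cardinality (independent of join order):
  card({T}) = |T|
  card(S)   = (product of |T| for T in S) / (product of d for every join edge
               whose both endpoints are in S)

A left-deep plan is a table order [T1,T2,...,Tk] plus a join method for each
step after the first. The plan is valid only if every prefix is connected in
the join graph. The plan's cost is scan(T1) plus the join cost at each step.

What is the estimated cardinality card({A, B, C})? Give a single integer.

Tables in S: A(50), B(200), C(60)
Edges inside S: C-A(d=50), A-B(d=25)
numerator = 50 * 200 * 60 = 600000
denominator = 50 * 25 = 1250
card(S) = 600000 / 1250 = 480

480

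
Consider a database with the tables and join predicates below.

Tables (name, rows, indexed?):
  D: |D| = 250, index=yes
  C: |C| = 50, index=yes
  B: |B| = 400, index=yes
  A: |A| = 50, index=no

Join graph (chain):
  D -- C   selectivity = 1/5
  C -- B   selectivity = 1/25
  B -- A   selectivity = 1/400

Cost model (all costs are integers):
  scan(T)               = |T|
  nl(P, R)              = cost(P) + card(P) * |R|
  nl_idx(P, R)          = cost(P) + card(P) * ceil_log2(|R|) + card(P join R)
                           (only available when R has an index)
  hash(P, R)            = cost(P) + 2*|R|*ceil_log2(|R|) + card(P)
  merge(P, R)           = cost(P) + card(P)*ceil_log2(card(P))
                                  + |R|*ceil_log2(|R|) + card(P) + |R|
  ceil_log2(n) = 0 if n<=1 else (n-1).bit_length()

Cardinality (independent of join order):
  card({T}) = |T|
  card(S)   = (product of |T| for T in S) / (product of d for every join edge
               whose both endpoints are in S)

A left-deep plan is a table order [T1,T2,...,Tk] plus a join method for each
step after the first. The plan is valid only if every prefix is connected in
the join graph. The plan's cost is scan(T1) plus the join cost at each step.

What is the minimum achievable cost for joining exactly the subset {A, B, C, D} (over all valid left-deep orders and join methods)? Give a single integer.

Selinger DP over subsets of {A,B,C,D}:
  {D}: scan cost=250, card=250
  {C}: scan cost=50, card=50
  {B}: scan cost=400, card=400
  {A}: scan cost=50, card=50
  {CD}: card=2500; try (C,hash)→1100, (D,merge)→2650, (C,merge)→2850, (D,nl_idx)→2950, (D,hash)→4100, (C,nl_idx)→4250 …(+2); best=1100 via (C,hash)
  {BC}: card=800; try (B,nl_idx)→1300, (C,hash)→1400, (C,nl_idx)→3600, (B,merge)→4400, (C,merge)→4750, (B,hash)→7300 …(+2); best=1300 via (B,nl_idx)
  {AB}: card=50; try (B,nl_idx)→550, (A,hash)→1400, (B,merge)→4400, (A,merge)→4750, (B,hash)→7300, (B,nl)→20050 …(+1); best=550 via (B,nl_idx)
  {BCD}: card=40000; try (D,hash)→6100, (B,hash)→10800, (D,merge)→12350, (B,merge)→37600, (D,nl_idx)→47700, (B,nl_idx)→63600 …(+2); best=6100 via (D,hash)
  {ABC}: card=100; try (C,nl_idx)→950, (C,hash)→1200, (C,merge)→1250, (A,hash)→2700, (C,nl)→3050, (A,merge)→10450 …(+1); best=950 via (C,nl_idx)
  {ABCD}: card=5000; try (D,merge)→4000, (D,hash)→5050, (D,nl_idx)→6750, (D,nl)→25950, (A,hash)→46700, (A,merge)→686450 …(+1); best=4000 via (D,merge)

4000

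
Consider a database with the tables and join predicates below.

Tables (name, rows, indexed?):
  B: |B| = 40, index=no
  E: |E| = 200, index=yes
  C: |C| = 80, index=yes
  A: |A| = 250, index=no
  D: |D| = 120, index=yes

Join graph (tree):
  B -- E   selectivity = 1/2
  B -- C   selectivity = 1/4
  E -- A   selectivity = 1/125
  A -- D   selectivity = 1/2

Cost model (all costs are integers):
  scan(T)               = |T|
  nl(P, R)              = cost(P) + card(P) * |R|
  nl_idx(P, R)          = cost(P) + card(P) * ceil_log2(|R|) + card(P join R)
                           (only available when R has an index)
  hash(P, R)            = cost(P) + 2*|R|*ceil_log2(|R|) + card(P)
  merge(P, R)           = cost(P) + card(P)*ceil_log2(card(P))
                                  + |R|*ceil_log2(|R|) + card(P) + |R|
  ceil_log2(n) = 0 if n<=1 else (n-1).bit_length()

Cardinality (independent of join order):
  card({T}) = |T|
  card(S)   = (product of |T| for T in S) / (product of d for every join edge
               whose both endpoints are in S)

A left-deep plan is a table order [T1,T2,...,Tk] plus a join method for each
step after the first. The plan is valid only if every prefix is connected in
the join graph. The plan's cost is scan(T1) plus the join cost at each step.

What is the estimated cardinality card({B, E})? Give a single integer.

4000

Tables in S: B(40), E(200)
Edges inside S: B-E(d=2)
numerator = 40 * 200 = 8000
denominator = 2 = 2
card(S) = 8000 / 2 = 4000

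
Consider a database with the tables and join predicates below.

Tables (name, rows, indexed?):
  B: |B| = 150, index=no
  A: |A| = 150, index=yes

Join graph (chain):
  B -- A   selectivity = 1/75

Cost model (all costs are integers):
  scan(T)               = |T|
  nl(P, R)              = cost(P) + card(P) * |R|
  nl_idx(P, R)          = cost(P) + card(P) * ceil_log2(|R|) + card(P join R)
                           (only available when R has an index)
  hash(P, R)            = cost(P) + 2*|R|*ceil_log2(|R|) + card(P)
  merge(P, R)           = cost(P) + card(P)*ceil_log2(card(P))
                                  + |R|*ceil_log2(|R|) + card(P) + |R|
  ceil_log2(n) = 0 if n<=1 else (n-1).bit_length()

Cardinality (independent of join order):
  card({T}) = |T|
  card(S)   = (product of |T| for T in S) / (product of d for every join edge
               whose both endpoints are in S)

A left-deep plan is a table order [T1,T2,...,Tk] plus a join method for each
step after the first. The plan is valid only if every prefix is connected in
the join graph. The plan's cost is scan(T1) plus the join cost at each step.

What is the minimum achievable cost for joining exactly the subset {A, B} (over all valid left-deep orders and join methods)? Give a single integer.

1650

Selinger DP over subsets of {A,B}:
  {B}: scan cost=150, card=150
  {A}: scan cost=150, card=150
  {AB}: card=300; try (A,nl_idx)→1650, (B,hash)→2700, (A,hash)→2700, (B,merge)→2850, (A,merge)→2850, (B,nl)→22650 …(+1); best=1650 via (A,nl_idx)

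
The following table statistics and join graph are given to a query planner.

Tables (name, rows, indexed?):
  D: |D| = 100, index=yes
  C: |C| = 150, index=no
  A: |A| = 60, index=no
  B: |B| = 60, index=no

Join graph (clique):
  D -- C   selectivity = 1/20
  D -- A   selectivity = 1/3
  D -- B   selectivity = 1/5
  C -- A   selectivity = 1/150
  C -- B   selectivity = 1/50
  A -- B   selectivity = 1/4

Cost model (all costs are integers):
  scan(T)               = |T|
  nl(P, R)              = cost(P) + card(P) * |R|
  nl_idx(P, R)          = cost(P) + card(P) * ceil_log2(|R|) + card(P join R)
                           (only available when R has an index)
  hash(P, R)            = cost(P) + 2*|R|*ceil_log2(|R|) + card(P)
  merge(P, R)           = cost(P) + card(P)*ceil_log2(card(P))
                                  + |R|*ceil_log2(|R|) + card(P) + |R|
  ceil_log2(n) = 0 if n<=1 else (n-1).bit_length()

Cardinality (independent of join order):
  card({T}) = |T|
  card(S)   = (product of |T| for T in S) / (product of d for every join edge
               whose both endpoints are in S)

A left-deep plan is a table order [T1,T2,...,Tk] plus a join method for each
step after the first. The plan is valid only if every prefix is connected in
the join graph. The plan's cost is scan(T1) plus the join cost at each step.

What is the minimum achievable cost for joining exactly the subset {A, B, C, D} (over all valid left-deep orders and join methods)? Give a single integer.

Selinger DP over subsets of {A,B,C,D}:
  {D}: scan cost=100, card=100
  {C}: scan cost=150, card=150
  {A}: scan cost=60, card=60
  {B}: scan cost=60, card=60
  {CD}: card=750; try (D,hash)→1700, (D,nl_idx)→1950, (C,merge)→2250, (D,merge)→2300, (C,hash)→2600, (C,nl)→15100 …(+1); best=1700 via (D,hash)
  {AD}: card=2000; try (A,hash)→920, (D,merge)→1280, (A,merge)→1320, (D,hash)→1520, (D,nl_idx)→2480, (D,nl)→6060 …(+1); best=920 via (A,hash)
  {BD}: card=1200; try (B,hash)→920, (D,merge)→1280, (B,merge)→1320, (D,hash)→1520, (D,nl_idx)→1680, (D,nl)→6060 …(+1); best=920 via (B,hash)
  {AC}: card=60; try (A,hash)→1020, (C,merge)→1830, (A,merge)→1920, (C,hash)→2520, (C,nl)→9060, (A,nl)→9150; best=1020 via (A,hash)
  {BC}: card=180; try (B,hash)→1020, (C,merge)→1830, (B,merge)→1920, (C,hash)→2520, (C,nl)→9060, (B,nl)→9150; best=1020 via (B,hash)
  {AB}: card=900; try (B,hash)→840, (A,hash)→840, (B,merge)→900, (A,merge)→900, (B,nl)→3660, (A,nl)→3660; best=840 via (B,hash)
  {ACD}: card=100; try (D,nl_idx)→1540, (D,merge)→2240, (D,hash)→2480, (A,hash)→3170, (C,hash)→5320, (D,nl)→7020 …(+4); best=1540 via (D,nl_idx)
  {BCD}: card=180; try (D,nl_idx)→2460, (D,hash)→2600, (B,hash)→3170, (D,merge)→3440, (C,hash)→4520, (B,merge)→10370 …(+4); best=2460 via (D,nl_idx)
  {ABD}: card=6000; try (A,hash)→2840, (D,hash)→3140, (B,hash)→3640, (D,merge)→11540, (D,nl_idx)→13140, (A,merge)→15740 …(+4); best=2840 via (A,hash)
  {ABC}: card=18; try (B,hash)→1800, (B,merge)→1860, (A,hash)→1920, (A,merge)→3060, (C,hash)→4140, (B,nl)→4620 …(+3); best=1800 via (B,hash)
  {ABCD}: card=6; try (D,nl_idx)→1932, (B,hash)→2360, (D,merge)→2708, (B,merge)→2760, (D,hash)→3218, (A,hash)→3360 …(+7); best=1932 via (D,nl_idx)

1932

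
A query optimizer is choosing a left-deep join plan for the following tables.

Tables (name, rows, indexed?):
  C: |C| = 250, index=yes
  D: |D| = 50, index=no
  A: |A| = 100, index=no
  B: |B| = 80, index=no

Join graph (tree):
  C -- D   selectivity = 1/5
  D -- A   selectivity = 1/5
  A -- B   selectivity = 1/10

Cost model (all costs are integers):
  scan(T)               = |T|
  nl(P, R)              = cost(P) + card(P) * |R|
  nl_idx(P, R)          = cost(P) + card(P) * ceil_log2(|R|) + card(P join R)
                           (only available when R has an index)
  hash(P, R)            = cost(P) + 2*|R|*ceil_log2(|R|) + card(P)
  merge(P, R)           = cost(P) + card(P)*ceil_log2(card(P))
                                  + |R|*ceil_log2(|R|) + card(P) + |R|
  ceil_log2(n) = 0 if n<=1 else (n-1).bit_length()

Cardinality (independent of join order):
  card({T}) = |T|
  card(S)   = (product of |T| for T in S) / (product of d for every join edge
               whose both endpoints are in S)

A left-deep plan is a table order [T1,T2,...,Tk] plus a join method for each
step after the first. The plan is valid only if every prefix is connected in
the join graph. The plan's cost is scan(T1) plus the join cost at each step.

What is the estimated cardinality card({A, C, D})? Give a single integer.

50000

Tables in S: A(100), C(250), D(50)
Edges inside S: C-D(d=5), D-A(d=5)
numerator = 100 * 250 * 50 = 1250000
denominator = 5 * 5 = 25
card(S) = 1250000 / 25 = 50000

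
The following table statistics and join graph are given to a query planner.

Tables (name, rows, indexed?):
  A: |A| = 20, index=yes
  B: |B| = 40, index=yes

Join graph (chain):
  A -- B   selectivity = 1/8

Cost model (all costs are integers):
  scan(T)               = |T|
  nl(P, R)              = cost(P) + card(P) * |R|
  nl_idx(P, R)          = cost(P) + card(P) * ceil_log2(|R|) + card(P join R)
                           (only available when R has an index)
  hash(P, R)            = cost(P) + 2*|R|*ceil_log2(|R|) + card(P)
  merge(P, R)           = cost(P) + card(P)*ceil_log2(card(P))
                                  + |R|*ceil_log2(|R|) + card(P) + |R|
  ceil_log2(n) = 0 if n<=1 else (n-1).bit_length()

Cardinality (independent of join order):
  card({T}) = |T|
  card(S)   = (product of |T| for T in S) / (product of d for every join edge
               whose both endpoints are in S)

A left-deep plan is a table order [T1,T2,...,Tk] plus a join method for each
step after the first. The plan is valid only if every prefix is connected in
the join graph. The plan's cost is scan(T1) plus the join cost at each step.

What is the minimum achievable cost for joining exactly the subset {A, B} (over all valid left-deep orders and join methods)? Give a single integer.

240

Selinger DP over subsets of {A,B}:
  {A}: scan cost=20, card=20
  {B}: scan cost=40, card=40
  {AB}: card=100; try (B,nl_idx)→240, (A,hash)→280, (A,nl_idx)→340, (B,merge)→420, (A,merge)→440, (B,hash)→520 …(+2); best=240 via (B,nl_idx)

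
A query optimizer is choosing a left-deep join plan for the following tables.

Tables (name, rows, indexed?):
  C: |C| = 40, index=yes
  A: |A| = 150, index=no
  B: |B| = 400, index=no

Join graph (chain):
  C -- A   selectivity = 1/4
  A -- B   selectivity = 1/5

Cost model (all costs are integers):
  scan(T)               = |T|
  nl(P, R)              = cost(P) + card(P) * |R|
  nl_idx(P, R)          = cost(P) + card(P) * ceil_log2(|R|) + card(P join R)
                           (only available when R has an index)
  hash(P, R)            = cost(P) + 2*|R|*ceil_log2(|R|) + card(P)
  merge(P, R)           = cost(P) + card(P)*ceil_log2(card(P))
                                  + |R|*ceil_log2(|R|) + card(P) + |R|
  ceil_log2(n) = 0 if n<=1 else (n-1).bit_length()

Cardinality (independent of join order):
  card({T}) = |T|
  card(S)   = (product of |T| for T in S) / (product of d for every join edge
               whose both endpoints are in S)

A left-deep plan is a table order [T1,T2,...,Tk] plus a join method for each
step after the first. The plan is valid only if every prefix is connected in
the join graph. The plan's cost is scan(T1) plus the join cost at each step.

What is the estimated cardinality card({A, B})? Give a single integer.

Tables in S: A(150), B(400)
Edges inside S: A-B(d=5)
numerator = 150 * 400 = 60000
denominator = 5 = 5
card(S) = 60000 / 5 = 12000

12000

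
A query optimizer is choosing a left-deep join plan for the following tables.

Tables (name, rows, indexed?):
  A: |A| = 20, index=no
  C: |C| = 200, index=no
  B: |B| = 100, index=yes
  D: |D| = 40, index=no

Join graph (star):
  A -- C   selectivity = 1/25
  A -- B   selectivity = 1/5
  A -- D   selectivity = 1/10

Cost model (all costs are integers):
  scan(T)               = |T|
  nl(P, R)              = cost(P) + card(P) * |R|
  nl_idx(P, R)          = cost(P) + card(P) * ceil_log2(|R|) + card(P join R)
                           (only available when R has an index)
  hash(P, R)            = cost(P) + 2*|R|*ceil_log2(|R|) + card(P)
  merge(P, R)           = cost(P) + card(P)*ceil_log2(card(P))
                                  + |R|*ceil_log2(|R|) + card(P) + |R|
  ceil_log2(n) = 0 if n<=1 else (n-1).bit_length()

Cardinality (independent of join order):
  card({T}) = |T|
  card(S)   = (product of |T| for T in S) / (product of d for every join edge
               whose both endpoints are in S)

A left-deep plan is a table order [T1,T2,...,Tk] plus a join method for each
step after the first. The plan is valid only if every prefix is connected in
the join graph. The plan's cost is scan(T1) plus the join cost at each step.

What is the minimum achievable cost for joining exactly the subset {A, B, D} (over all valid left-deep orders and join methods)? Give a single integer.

1280

Selinger DP over subsets of {A,B,D}:
  {A}: scan cost=20, card=20
  {B}: scan cost=100, card=100
  {D}: scan cost=40, card=40
  {AB}: card=400; try (A,hash)→400, (B,nl_idx)→560, (B,merge)→940, (A,merge)→1020, (B,hash)→1440, (B,nl)→2020 …(+1); best=400 via (A,hash)
  {AD}: card=80; try (A,hash)→280, (D,merge)→420, (A,merge)→440, (D,hash)→520, (D,nl)→820, (A,nl)→840; best=280 via (A,hash)
  {ABD}: card=1600; try (D,hash)→1280, (B,merge)→1720, (B,hash)→1760, (B,nl_idx)→2440, (D,merge)→4680, (B,nl)→8280 …(+1); best=1280 via (D,hash)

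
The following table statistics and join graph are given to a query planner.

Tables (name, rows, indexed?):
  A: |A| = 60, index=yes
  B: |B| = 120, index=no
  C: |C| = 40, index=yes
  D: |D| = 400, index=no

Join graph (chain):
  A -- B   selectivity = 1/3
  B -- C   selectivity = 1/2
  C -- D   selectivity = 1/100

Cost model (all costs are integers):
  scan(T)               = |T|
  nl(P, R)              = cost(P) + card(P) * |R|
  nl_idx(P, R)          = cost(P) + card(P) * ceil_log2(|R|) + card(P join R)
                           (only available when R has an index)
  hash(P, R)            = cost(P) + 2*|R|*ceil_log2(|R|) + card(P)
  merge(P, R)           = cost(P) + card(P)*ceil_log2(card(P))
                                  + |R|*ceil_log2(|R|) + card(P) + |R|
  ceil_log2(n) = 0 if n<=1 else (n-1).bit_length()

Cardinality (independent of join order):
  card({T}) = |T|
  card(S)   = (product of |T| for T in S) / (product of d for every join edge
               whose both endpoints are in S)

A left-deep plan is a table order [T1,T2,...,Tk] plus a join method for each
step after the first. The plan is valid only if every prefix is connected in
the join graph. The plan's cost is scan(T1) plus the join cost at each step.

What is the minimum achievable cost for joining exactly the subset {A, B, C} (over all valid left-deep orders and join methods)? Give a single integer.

Selinger DP over subsets of {A,B,C}:
  {A}: scan cost=60, card=60
  {B}: scan cost=120, card=120
  {C}: scan cost=40, card=40
  {AB}: card=2400; try (A,hash)→960, (B,merge)→1440, (A,merge)→1500, (B,hash)→1800, (A,nl_idx)→3240, (B,nl)→7260 …(+1); best=960 via (A,hash)
  {BC}: card=2400; try (C,hash)→720, (B,merge)→1280, (C,merge)→1360, (B,hash)→1760, (C,nl_idx)→3240, (B,nl)→4840 …(+1); best=720 via (C,hash)
  {ABC}: card=48000; try (C,hash)→3840, (A,hash)→3840, (A,merge)→32340, (C,merge)→32440, (A,nl_idx)→63120, (C,nl_idx)→63360 …(+2); best=3840 via (C,hash)

3840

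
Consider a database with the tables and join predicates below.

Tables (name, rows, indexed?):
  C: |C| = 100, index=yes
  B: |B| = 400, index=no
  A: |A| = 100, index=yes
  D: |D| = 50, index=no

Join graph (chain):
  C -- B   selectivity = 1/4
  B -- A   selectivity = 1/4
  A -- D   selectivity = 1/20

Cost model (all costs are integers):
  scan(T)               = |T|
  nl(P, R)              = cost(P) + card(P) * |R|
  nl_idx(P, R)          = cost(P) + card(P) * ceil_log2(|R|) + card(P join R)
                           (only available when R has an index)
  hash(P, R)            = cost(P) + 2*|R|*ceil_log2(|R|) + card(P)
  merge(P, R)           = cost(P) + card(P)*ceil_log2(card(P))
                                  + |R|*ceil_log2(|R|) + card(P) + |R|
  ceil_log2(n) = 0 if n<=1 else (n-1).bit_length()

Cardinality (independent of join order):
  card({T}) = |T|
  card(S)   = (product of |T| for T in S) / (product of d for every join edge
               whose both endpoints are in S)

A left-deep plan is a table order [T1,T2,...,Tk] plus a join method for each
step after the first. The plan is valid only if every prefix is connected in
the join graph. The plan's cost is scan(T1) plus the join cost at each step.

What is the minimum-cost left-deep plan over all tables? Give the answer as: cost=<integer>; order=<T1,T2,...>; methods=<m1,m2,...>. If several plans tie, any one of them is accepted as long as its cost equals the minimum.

Selinger DP (subsets sized 1..n):
  {C}: scan cost=100, card=100
  {B}: scan cost=400, card=400
  {A}: scan cost=100, card=100
  {D}: scan cost=50, card=50
  {BC}: card=10000; try (C,hash)→2200, (B,merge)→4900, (C,merge)→5200, (B,hash)→7400, (C,nl_idx)→13200, (B,nl)→40100 …(+1); best=2200 via (C,hash)
  {AB}: card=10000; try (A,hash)→2200, (B,merge)→4900, (A,merge)→5200, (B,hash)→7400, (A,nl_idx)→13200, (B,nl)→40100 …(+1); best=2200 via (A,hash)
  {AD}: card=250; try (A,nl_idx)→650, (D,hash)→800, (A,merge)→1200, (D,merge)→1250, (A,hash)→1500, (A,nl)→5050 …(+1); best=650 via (A,nl_idx)
  {ABC}: card=250000; try (C,hash)→13600, (A,hash)→13600, (C,merge)→153000, (A,merge)→153000, (C,nl_idx)→322200, (A,nl_idx)→322200 …(+2); best=13600 via (C,hash)
  {ABD}: card=25000; try (B,merge)→6900, (B,hash)→8100, (D,hash)→12800, (B,nl)→100650, (D,merge)→152550, (D,nl)→502200; best=6900 via (B,merge)
  {ABCD}: card=625000; try (C,hash)→33300, (D,hash)→264200, (C,merge)→407700, (C,nl_idx)→806900, (C,nl)→2506900, (D,merge)→4763950 …(+1); best=33300 via (C,hash)

cost=33300; order=D,A,B,C; methods=nl_idx,merge,hash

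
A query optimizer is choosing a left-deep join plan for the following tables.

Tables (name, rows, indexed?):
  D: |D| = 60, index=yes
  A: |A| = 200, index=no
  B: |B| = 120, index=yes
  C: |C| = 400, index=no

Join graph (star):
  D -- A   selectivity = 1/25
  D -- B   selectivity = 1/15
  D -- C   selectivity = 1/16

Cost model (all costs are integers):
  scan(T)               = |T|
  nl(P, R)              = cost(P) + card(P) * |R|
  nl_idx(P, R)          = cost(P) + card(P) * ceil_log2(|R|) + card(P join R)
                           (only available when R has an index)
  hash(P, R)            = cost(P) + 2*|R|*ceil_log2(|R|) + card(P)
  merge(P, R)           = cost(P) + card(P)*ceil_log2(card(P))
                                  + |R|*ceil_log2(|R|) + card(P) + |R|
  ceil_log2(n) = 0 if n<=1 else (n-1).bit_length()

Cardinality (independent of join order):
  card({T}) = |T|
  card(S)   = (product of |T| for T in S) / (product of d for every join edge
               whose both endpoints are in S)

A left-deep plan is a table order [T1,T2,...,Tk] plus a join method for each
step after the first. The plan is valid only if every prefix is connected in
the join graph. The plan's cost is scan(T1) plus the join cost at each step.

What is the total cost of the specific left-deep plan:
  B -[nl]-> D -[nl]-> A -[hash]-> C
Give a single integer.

step 1: scan B: cost=120, card=120
step 2: join D via nl
    card(P join D) = 120*60/(15) = 480
    cost = 120 + 120*60 = 7320
step 3: join A via nl
    card(P join A) = 480*200/(25) = 3840
    cost = 7320 + 480*200 = 103320
step 4: join C via hash
    card(P join C) = 3840*400/(16) = 96000
    cost = 103320 + 2*400*9 + 3840 = 114360

114360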